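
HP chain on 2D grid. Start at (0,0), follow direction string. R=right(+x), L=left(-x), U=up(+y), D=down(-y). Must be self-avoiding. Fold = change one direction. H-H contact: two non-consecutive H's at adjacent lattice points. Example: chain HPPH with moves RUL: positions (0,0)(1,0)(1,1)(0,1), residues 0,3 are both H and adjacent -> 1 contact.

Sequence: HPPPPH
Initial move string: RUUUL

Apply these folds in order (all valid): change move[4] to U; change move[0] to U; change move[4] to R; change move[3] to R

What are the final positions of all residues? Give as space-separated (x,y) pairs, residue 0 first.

Answer: (0,0) (0,1) (0,2) (0,3) (1,3) (2,3)

Derivation:
Initial moves: RUUUL
Fold: move[4]->U => RUUUU (positions: [(0, 0), (1, 0), (1, 1), (1, 2), (1, 3), (1, 4)])
Fold: move[0]->U => UUUUU (positions: [(0, 0), (0, 1), (0, 2), (0, 3), (0, 4), (0, 5)])
Fold: move[4]->R => UUUUR (positions: [(0, 0), (0, 1), (0, 2), (0, 3), (0, 4), (1, 4)])
Fold: move[3]->R => UUURR (positions: [(0, 0), (0, 1), (0, 2), (0, 3), (1, 3), (2, 3)])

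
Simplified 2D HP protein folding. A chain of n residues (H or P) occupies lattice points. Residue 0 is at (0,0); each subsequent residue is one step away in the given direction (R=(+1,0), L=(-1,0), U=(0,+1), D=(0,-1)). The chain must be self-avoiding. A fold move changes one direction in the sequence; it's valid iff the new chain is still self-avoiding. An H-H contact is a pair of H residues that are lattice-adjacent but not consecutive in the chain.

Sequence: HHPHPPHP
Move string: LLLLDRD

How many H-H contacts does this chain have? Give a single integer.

Answer: 1

Derivation:
Positions: [(0, 0), (-1, 0), (-2, 0), (-3, 0), (-4, 0), (-4, -1), (-3, -1), (-3, -2)]
H-H contact: residue 3 @(-3,0) - residue 6 @(-3, -1)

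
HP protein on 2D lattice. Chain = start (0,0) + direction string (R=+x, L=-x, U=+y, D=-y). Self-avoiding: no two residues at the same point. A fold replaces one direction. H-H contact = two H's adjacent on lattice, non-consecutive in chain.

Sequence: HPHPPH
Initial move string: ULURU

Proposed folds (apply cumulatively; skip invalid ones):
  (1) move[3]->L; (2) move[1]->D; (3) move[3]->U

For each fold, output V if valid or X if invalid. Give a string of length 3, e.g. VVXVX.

Initial: ULURU -> [(0, 0), (0, 1), (-1, 1), (-1, 2), (0, 2), (0, 3)]
Fold 1: move[3]->L => ULULU VALID
Fold 2: move[1]->D => UDULU INVALID (collision), skipped
Fold 3: move[3]->U => ULUUU VALID

Answer: VXV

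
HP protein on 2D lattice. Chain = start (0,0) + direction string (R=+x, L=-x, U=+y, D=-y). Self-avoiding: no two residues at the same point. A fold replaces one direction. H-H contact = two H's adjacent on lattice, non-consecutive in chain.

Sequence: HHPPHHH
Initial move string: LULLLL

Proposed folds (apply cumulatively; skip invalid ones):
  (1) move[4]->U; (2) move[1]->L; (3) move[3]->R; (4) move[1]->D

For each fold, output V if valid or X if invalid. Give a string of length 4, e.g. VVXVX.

Answer: VVXV

Derivation:
Initial: LULLLL -> [(0, 0), (-1, 0), (-1, 1), (-2, 1), (-3, 1), (-4, 1), (-5, 1)]
Fold 1: move[4]->U => LULLUL VALID
Fold 2: move[1]->L => LLLLUL VALID
Fold 3: move[3]->R => LLLRUL INVALID (collision), skipped
Fold 4: move[1]->D => LDLLUL VALID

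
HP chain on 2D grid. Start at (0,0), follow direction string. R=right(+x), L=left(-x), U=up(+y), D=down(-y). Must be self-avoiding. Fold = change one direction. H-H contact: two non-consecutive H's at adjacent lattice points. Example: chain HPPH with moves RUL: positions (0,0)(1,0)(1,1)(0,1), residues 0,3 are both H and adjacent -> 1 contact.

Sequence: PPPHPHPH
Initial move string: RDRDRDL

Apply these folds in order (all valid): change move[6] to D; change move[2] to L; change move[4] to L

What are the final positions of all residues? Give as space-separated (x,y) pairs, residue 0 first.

Answer: (0,0) (1,0) (1,-1) (0,-1) (0,-2) (-1,-2) (-1,-3) (-1,-4)

Derivation:
Initial moves: RDRDRDL
Fold: move[6]->D => RDRDRDD (positions: [(0, 0), (1, 0), (1, -1), (2, -1), (2, -2), (3, -2), (3, -3), (3, -4)])
Fold: move[2]->L => RDLDRDD (positions: [(0, 0), (1, 0), (1, -1), (0, -1), (0, -2), (1, -2), (1, -3), (1, -4)])
Fold: move[4]->L => RDLDLDD (positions: [(0, 0), (1, 0), (1, -1), (0, -1), (0, -2), (-1, -2), (-1, -3), (-1, -4)])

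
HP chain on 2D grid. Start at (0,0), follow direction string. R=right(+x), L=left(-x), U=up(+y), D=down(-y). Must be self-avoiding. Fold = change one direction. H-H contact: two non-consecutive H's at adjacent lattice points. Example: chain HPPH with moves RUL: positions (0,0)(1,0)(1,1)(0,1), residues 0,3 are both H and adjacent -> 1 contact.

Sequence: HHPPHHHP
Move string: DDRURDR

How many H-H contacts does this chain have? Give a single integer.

Positions: [(0, 0), (0, -1), (0, -2), (1, -2), (1, -1), (2, -1), (2, -2), (3, -2)]
H-H contact: residue 1 @(0,-1) - residue 4 @(1, -1)

Answer: 1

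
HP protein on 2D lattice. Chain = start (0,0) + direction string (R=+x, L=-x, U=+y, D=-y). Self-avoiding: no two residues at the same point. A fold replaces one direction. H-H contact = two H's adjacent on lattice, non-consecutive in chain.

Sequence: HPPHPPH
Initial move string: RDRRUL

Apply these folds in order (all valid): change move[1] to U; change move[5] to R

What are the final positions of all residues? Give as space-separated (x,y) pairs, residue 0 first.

Answer: (0,0) (1,0) (1,1) (2,1) (3,1) (3,2) (4,2)

Derivation:
Initial moves: RDRRUL
Fold: move[1]->U => RURRUL (positions: [(0, 0), (1, 0), (1, 1), (2, 1), (3, 1), (3, 2), (2, 2)])
Fold: move[5]->R => RURRUR (positions: [(0, 0), (1, 0), (1, 1), (2, 1), (3, 1), (3, 2), (4, 2)])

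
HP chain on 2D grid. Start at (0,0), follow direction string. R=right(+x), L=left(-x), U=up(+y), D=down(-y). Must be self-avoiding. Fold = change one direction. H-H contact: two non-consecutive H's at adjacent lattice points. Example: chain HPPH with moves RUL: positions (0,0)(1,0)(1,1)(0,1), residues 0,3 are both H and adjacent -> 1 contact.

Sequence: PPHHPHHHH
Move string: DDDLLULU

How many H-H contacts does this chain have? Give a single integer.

Answer: 0

Derivation:
Positions: [(0, 0), (0, -1), (0, -2), (0, -3), (-1, -3), (-2, -3), (-2, -2), (-3, -2), (-3, -1)]
No H-H contacts found.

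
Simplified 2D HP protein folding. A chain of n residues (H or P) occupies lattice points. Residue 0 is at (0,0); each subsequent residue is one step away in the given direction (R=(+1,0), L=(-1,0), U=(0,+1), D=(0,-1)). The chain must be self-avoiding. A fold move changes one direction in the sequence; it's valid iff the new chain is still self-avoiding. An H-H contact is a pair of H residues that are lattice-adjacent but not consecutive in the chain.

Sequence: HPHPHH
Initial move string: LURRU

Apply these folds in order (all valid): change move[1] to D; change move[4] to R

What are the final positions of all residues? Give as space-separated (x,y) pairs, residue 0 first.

Answer: (0,0) (-1,0) (-1,-1) (0,-1) (1,-1) (2,-1)

Derivation:
Initial moves: LURRU
Fold: move[1]->D => LDRRU (positions: [(0, 0), (-1, 0), (-1, -1), (0, -1), (1, -1), (1, 0)])
Fold: move[4]->R => LDRRR (positions: [(0, 0), (-1, 0), (-1, -1), (0, -1), (1, -1), (2, -1)])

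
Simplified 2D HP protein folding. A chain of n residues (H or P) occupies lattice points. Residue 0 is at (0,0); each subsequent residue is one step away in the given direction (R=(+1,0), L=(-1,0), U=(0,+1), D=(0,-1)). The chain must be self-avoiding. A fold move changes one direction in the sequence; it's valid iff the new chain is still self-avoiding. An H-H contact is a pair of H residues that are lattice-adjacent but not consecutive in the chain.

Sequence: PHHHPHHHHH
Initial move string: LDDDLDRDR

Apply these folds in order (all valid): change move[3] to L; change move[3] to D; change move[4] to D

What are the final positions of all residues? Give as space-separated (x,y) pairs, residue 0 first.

Answer: (0,0) (-1,0) (-1,-1) (-1,-2) (-1,-3) (-1,-4) (-1,-5) (0,-5) (0,-6) (1,-6)

Derivation:
Initial moves: LDDDLDRDR
Fold: move[3]->L => LDDLLDRDR (positions: [(0, 0), (-1, 0), (-1, -1), (-1, -2), (-2, -2), (-3, -2), (-3, -3), (-2, -3), (-2, -4), (-1, -4)])
Fold: move[3]->D => LDDDLDRDR (positions: [(0, 0), (-1, 0), (-1, -1), (-1, -2), (-1, -3), (-2, -3), (-2, -4), (-1, -4), (-1, -5), (0, -5)])
Fold: move[4]->D => LDDDDDRDR (positions: [(0, 0), (-1, 0), (-1, -1), (-1, -2), (-1, -3), (-1, -4), (-1, -5), (0, -5), (0, -6), (1, -6)])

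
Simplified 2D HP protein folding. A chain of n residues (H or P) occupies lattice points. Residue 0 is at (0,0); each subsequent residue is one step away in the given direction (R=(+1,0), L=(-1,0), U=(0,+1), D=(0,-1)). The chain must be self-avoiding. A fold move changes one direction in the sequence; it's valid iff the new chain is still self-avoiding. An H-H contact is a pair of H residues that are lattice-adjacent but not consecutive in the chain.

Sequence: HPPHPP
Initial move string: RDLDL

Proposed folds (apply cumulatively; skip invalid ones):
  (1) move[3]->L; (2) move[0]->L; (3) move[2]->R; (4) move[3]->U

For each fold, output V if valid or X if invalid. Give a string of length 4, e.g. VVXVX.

Initial: RDLDL -> [(0, 0), (1, 0), (1, -1), (0, -1), (0, -2), (-1, -2)]
Fold 1: move[3]->L => RDLLL VALID
Fold 2: move[0]->L => LDLLL VALID
Fold 3: move[2]->R => LDRLL INVALID (collision), skipped
Fold 4: move[3]->U => LDLUL VALID

Answer: VVXV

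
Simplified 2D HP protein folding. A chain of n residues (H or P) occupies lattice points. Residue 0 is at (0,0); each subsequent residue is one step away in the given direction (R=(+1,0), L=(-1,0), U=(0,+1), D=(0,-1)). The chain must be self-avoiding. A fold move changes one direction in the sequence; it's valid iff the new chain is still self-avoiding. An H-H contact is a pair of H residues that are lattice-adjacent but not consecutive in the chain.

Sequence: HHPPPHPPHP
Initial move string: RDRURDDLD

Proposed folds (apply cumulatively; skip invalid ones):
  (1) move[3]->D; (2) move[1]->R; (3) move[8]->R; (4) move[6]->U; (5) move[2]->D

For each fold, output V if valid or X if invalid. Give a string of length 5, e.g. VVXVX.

Initial: RDRURDDLD -> [(0, 0), (1, 0), (1, -1), (2, -1), (2, 0), (3, 0), (3, -1), (3, -2), (2, -2), (2, -3)]
Fold 1: move[3]->D => RDRDRDDLD VALID
Fold 2: move[1]->R => RRRDRDDLD VALID
Fold 3: move[8]->R => RRRDRDDLR INVALID (collision), skipped
Fold 4: move[6]->U => RRRDRDULD INVALID (collision), skipped
Fold 5: move[2]->D => RRDDRDDLD VALID

Answer: VVXXV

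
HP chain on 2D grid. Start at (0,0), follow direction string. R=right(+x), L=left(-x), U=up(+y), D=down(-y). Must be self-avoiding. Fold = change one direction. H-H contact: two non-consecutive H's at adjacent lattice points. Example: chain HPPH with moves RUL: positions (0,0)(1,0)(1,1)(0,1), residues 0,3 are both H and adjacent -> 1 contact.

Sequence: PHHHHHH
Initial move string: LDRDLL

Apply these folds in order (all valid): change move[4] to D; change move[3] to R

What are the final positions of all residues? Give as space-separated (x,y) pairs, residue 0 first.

Initial moves: LDRDLL
Fold: move[4]->D => LDRDDL (positions: [(0, 0), (-1, 0), (-1, -1), (0, -1), (0, -2), (0, -3), (-1, -3)])
Fold: move[3]->R => LDRRDL (positions: [(0, 0), (-1, 0), (-1, -1), (0, -1), (1, -1), (1, -2), (0, -2)])

Answer: (0,0) (-1,0) (-1,-1) (0,-1) (1,-1) (1,-2) (0,-2)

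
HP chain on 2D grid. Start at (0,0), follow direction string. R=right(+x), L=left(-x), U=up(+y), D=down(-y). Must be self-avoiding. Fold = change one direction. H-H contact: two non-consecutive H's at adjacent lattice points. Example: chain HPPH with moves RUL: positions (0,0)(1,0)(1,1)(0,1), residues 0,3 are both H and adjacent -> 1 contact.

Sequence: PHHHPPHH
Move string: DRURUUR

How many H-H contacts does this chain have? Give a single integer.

Positions: [(0, 0), (0, -1), (1, -1), (1, 0), (2, 0), (2, 1), (2, 2), (3, 2)]
No H-H contacts found.

Answer: 0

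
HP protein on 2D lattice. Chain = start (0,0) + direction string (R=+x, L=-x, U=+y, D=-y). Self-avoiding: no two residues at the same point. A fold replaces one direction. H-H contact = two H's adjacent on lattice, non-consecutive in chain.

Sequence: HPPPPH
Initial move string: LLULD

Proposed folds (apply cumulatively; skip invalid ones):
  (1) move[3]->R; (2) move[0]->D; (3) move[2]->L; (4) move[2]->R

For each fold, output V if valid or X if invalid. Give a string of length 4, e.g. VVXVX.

Answer: XVVX

Derivation:
Initial: LLULD -> [(0, 0), (-1, 0), (-2, 0), (-2, 1), (-3, 1), (-3, 0)]
Fold 1: move[3]->R => LLURD INVALID (collision), skipped
Fold 2: move[0]->D => DLULD VALID
Fold 3: move[2]->L => DLLLD VALID
Fold 4: move[2]->R => DLRLD INVALID (collision), skipped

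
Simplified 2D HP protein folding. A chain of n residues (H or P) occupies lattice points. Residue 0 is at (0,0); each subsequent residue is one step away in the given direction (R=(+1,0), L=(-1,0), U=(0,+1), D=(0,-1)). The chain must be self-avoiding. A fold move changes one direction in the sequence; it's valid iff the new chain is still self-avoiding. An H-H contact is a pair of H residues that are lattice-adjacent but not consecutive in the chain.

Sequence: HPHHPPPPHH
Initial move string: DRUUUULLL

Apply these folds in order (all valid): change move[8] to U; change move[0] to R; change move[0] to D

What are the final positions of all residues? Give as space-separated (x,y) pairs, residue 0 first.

Initial moves: DRUUUULLL
Fold: move[8]->U => DRUUUULLU (positions: [(0, 0), (0, -1), (1, -1), (1, 0), (1, 1), (1, 2), (1, 3), (0, 3), (-1, 3), (-1, 4)])
Fold: move[0]->R => RRUUUULLU (positions: [(0, 0), (1, 0), (2, 0), (2, 1), (2, 2), (2, 3), (2, 4), (1, 4), (0, 4), (0, 5)])
Fold: move[0]->D => DRUUUULLU (positions: [(0, 0), (0, -1), (1, -1), (1, 0), (1, 1), (1, 2), (1, 3), (0, 3), (-1, 3), (-1, 4)])

Answer: (0,0) (0,-1) (1,-1) (1,0) (1,1) (1,2) (1,3) (0,3) (-1,3) (-1,4)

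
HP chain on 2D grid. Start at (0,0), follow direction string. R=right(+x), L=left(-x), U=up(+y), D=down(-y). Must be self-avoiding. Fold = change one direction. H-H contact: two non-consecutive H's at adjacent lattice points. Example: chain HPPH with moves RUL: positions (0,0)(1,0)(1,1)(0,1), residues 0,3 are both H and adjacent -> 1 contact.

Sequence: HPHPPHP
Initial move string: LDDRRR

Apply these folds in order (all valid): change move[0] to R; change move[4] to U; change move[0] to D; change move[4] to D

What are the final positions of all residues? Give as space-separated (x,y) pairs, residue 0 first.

Initial moves: LDDRRR
Fold: move[0]->R => RDDRRR (positions: [(0, 0), (1, 0), (1, -1), (1, -2), (2, -2), (3, -2), (4, -2)])
Fold: move[4]->U => RDDRUR (positions: [(0, 0), (1, 0), (1, -1), (1, -2), (2, -2), (2, -1), (3, -1)])
Fold: move[0]->D => DDDRUR (positions: [(0, 0), (0, -1), (0, -2), (0, -3), (1, -3), (1, -2), (2, -2)])
Fold: move[4]->D => DDDRDR (positions: [(0, 0), (0, -1), (0, -2), (0, -3), (1, -3), (1, -4), (2, -4)])

Answer: (0,0) (0,-1) (0,-2) (0,-3) (1,-3) (1,-4) (2,-4)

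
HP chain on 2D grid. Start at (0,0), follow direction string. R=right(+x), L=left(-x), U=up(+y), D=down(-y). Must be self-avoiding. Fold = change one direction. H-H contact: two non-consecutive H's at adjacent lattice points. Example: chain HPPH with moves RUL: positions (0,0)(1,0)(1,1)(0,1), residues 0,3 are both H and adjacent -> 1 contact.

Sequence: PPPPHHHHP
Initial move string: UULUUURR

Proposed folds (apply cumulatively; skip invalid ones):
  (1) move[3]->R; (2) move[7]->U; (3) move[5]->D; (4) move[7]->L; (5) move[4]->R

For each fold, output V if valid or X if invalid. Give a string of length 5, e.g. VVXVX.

Answer: XVXXV

Derivation:
Initial: UULUUURR -> [(0, 0), (0, 1), (0, 2), (-1, 2), (-1, 3), (-1, 4), (-1, 5), (0, 5), (1, 5)]
Fold 1: move[3]->R => UULRUURR INVALID (collision), skipped
Fold 2: move[7]->U => UULUUURU VALID
Fold 3: move[5]->D => UULUUDRU INVALID (collision), skipped
Fold 4: move[7]->L => UULUUURL INVALID (collision), skipped
Fold 5: move[4]->R => UULURURU VALID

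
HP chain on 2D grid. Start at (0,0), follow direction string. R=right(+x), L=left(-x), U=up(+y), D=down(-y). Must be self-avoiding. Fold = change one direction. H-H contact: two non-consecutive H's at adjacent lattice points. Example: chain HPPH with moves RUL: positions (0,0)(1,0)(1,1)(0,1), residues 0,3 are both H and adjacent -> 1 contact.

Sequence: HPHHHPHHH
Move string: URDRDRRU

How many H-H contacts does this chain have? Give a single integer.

Answer: 1

Derivation:
Positions: [(0, 0), (0, 1), (1, 1), (1, 0), (2, 0), (2, -1), (3, -1), (4, -1), (4, 0)]
H-H contact: residue 0 @(0,0) - residue 3 @(1, 0)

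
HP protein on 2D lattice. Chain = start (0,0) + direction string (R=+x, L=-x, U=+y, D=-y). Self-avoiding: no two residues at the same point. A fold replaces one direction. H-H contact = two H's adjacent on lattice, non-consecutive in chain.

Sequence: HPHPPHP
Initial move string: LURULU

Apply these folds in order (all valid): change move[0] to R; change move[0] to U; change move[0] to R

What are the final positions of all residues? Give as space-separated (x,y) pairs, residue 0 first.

Initial moves: LURULU
Fold: move[0]->R => RURULU (positions: [(0, 0), (1, 0), (1, 1), (2, 1), (2, 2), (1, 2), (1, 3)])
Fold: move[0]->U => UURULU (positions: [(0, 0), (0, 1), (0, 2), (1, 2), (1, 3), (0, 3), (0, 4)])
Fold: move[0]->R => RURULU (positions: [(0, 0), (1, 0), (1, 1), (2, 1), (2, 2), (1, 2), (1, 3)])

Answer: (0,0) (1,0) (1,1) (2,1) (2,2) (1,2) (1,3)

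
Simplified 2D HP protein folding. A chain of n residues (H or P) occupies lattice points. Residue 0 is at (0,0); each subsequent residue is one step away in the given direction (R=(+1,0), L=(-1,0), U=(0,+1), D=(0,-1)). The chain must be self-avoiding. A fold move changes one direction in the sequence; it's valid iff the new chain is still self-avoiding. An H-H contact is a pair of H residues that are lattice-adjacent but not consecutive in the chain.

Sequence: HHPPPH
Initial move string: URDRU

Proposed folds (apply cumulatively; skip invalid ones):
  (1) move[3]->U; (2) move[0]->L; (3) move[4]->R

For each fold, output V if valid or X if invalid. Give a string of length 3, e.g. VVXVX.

Initial: URDRU -> [(0, 0), (0, 1), (1, 1), (1, 0), (2, 0), (2, 1)]
Fold 1: move[3]->U => URDUU INVALID (collision), skipped
Fold 2: move[0]->L => LRDRU INVALID (collision), skipped
Fold 3: move[4]->R => URDRR VALID

Answer: XXV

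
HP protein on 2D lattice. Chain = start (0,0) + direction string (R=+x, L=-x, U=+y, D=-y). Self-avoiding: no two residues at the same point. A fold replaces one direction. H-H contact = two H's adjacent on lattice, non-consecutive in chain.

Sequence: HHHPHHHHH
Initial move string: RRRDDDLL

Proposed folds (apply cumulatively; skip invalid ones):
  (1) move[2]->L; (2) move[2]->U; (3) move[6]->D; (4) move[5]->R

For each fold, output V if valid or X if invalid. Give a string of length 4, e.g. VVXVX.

Answer: XXVV

Derivation:
Initial: RRRDDDLL -> [(0, 0), (1, 0), (2, 0), (3, 0), (3, -1), (3, -2), (3, -3), (2, -3), (1, -3)]
Fold 1: move[2]->L => RRLDDDLL INVALID (collision), skipped
Fold 2: move[2]->U => RRUDDDLL INVALID (collision), skipped
Fold 3: move[6]->D => RRRDDDDL VALID
Fold 4: move[5]->R => RRRDDRDL VALID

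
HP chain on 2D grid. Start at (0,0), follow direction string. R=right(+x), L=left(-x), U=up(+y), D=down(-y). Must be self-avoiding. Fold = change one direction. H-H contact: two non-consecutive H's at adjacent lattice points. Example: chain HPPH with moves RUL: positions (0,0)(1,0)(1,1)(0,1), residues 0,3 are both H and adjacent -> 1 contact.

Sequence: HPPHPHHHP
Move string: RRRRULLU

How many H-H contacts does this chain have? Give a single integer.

Positions: [(0, 0), (1, 0), (2, 0), (3, 0), (4, 0), (4, 1), (3, 1), (2, 1), (2, 2)]
H-H contact: residue 3 @(3,0) - residue 6 @(3, 1)

Answer: 1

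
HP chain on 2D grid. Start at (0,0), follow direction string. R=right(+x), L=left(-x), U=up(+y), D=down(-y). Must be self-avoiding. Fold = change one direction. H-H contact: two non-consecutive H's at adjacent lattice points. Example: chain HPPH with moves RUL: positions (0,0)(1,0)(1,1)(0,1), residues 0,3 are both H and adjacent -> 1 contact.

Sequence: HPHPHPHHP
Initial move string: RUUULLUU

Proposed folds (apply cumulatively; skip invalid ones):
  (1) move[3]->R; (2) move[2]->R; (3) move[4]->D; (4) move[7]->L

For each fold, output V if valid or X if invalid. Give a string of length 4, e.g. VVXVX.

Answer: XVXV

Derivation:
Initial: RUUULLUU -> [(0, 0), (1, 0), (1, 1), (1, 2), (1, 3), (0, 3), (-1, 3), (-1, 4), (-1, 5)]
Fold 1: move[3]->R => RUURLLUU INVALID (collision), skipped
Fold 2: move[2]->R => RURULLUU VALID
Fold 3: move[4]->D => RURUDLUU INVALID (collision), skipped
Fold 4: move[7]->L => RURULLUL VALID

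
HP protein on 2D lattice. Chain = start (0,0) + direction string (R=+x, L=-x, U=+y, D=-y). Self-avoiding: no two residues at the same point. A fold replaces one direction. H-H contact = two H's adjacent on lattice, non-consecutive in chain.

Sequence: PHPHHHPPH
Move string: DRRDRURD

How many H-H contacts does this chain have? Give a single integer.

Answer: 1

Derivation:
Positions: [(0, 0), (0, -1), (1, -1), (2, -1), (2, -2), (3, -2), (3, -1), (4, -1), (4, -2)]
H-H contact: residue 5 @(3,-2) - residue 8 @(4, -2)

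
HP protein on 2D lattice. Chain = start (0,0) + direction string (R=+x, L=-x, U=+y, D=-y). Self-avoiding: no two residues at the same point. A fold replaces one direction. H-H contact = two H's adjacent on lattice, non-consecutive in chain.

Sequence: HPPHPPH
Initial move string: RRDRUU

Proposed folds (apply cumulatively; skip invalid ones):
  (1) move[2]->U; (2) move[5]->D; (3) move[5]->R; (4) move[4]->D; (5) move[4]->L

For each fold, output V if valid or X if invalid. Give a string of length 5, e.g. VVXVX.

Answer: VXVVX

Derivation:
Initial: RRDRUU -> [(0, 0), (1, 0), (2, 0), (2, -1), (3, -1), (3, 0), (3, 1)]
Fold 1: move[2]->U => RRURUU VALID
Fold 2: move[5]->D => RRURUD INVALID (collision), skipped
Fold 3: move[5]->R => RRURUR VALID
Fold 4: move[4]->D => RRURDR VALID
Fold 5: move[4]->L => RRURLR INVALID (collision), skipped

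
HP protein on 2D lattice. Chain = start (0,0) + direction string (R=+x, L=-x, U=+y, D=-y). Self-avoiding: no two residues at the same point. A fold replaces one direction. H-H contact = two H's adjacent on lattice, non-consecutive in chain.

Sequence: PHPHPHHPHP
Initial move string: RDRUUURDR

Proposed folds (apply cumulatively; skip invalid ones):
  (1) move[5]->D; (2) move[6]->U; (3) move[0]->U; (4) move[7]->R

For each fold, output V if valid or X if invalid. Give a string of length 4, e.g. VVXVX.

Initial: RDRUUURDR -> [(0, 0), (1, 0), (1, -1), (2, -1), (2, 0), (2, 1), (2, 2), (3, 2), (3, 1), (4, 1)]
Fold 1: move[5]->D => RDRUUDRDR INVALID (collision), skipped
Fold 2: move[6]->U => RDRUUUUDR INVALID (collision), skipped
Fold 3: move[0]->U => UDRUUURDR INVALID (collision), skipped
Fold 4: move[7]->R => RDRUUURRR VALID

Answer: XXXV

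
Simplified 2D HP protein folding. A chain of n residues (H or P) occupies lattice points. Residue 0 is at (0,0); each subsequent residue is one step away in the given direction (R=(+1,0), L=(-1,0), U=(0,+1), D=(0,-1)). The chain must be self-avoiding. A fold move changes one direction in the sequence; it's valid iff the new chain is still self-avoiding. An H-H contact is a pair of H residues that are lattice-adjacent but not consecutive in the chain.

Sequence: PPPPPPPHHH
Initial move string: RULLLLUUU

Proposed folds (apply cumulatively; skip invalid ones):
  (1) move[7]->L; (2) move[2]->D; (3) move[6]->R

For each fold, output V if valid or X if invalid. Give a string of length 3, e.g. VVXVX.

Initial: RULLLLUUU -> [(0, 0), (1, 0), (1, 1), (0, 1), (-1, 1), (-2, 1), (-3, 1), (-3, 2), (-3, 3), (-3, 4)]
Fold 1: move[7]->L => RULLLLULU VALID
Fold 2: move[2]->D => RUDLLLULU INVALID (collision), skipped
Fold 3: move[6]->R => RULLLLRLU INVALID (collision), skipped

Answer: VXX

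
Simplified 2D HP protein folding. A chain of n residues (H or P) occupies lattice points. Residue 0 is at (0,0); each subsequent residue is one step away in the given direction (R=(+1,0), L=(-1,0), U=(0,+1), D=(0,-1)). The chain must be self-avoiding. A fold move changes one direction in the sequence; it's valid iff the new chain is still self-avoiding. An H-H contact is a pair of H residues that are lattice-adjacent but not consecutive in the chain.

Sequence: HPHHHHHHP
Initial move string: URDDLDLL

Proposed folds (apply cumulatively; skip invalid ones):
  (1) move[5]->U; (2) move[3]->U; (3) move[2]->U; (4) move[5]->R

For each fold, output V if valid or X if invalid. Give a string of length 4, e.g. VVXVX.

Initial: URDDLDLL -> [(0, 0), (0, 1), (1, 1), (1, 0), (1, -1), (0, -1), (0, -2), (-1, -2), (-2, -2)]
Fold 1: move[5]->U => URDDLULL INVALID (collision), skipped
Fold 2: move[3]->U => URDULDLL INVALID (collision), skipped
Fold 3: move[2]->U => URUDLDLL INVALID (collision), skipped
Fold 4: move[5]->R => URDDLRLL INVALID (collision), skipped

Answer: XXXX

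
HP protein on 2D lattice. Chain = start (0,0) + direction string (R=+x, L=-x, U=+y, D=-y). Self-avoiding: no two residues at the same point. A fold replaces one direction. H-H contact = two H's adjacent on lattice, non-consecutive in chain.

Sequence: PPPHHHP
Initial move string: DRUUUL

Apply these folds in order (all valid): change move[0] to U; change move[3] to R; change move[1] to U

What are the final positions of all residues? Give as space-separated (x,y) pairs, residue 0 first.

Answer: (0,0) (0,1) (0,2) (0,3) (1,3) (1,4) (0,4)

Derivation:
Initial moves: DRUUUL
Fold: move[0]->U => URUUUL (positions: [(0, 0), (0, 1), (1, 1), (1, 2), (1, 3), (1, 4), (0, 4)])
Fold: move[3]->R => URURUL (positions: [(0, 0), (0, 1), (1, 1), (1, 2), (2, 2), (2, 3), (1, 3)])
Fold: move[1]->U => UUURUL (positions: [(0, 0), (0, 1), (0, 2), (0, 3), (1, 3), (1, 4), (0, 4)])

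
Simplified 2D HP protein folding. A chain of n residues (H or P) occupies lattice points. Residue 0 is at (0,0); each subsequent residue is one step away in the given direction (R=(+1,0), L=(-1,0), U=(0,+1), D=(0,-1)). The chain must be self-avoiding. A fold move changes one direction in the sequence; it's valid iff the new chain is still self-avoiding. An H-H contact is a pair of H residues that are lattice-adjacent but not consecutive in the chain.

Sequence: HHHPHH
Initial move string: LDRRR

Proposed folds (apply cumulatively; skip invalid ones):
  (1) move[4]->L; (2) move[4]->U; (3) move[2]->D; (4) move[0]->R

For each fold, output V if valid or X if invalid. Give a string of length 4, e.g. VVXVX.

Answer: XVVV

Derivation:
Initial: LDRRR -> [(0, 0), (-1, 0), (-1, -1), (0, -1), (1, -1), (2, -1)]
Fold 1: move[4]->L => LDRRL INVALID (collision), skipped
Fold 2: move[4]->U => LDRRU VALID
Fold 3: move[2]->D => LDDRU VALID
Fold 4: move[0]->R => RDDRU VALID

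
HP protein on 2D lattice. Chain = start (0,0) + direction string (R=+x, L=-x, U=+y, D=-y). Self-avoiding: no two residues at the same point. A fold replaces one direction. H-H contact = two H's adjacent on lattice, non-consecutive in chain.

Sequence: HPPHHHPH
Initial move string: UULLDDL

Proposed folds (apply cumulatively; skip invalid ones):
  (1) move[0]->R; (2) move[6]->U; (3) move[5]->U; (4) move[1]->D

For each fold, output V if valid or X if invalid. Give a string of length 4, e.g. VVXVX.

Initial: UULLDDL -> [(0, 0), (0, 1), (0, 2), (-1, 2), (-2, 2), (-2, 1), (-2, 0), (-3, 0)]
Fold 1: move[0]->R => RULLDDL VALID
Fold 2: move[6]->U => RULLDDU INVALID (collision), skipped
Fold 3: move[5]->U => RULLDUL INVALID (collision), skipped
Fold 4: move[1]->D => RDLLDDL VALID

Answer: VXXV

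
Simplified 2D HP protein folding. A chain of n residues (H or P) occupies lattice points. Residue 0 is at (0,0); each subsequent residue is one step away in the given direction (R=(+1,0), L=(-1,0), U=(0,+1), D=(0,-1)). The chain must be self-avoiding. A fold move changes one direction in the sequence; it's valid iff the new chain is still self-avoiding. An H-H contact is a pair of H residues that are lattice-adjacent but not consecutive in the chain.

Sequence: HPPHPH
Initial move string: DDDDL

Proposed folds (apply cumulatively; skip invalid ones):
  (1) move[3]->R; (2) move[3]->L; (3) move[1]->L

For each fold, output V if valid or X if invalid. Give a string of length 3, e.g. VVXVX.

Answer: XVV

Derivation:
Initial: DDDDL -> [(0, 0), (0, -1), (0, -2), (0, -3), (0, -4), (-1, -4)]
Fold 1: move[3]->R => DDDRL INVALID (collision), skipped
Fold 2: move[3]->L => DDDLL VALID
Fold 3: move[1]->L => DLDLL VALID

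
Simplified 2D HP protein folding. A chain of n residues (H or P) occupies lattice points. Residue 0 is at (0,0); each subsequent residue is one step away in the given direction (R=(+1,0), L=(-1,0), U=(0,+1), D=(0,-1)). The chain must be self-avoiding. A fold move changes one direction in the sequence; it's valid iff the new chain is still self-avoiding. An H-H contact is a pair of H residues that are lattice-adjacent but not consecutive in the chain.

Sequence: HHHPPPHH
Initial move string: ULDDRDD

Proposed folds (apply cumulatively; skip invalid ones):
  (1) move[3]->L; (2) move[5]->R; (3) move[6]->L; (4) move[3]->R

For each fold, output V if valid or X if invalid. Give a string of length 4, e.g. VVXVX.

Initial: ULDDRDD -> [(0, 0), (0, 1), (-1, 1), (-1, 0), (-1, -1), (0, -1), (0, -2), (0, -3)]
Fold 1: move[3]->L => ULDLRDD INVALID (collision), skipped
Fold 2: move[5]->R => ULDDRRD VALID
Fold 3: move[6]->L => ULDDRRL INVALID (collision), skipped
Fold 4: move[3]->R => ULDRRRD INVALID (collision), skipped

Answer: XVXX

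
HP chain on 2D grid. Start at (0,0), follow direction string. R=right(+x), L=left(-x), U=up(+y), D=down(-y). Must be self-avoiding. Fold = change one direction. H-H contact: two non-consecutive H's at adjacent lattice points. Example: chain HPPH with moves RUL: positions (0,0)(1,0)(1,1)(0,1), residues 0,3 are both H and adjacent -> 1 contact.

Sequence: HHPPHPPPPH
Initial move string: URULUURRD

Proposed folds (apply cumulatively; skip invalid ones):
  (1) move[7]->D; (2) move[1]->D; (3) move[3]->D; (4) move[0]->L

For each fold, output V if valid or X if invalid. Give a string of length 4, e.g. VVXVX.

Initial: URULUURRD -> [(0, 0), (0, 1), (1, 1), (1, 2), (0, 2), (0, 3), (0, 4), (1, 4), (2, 4), (2, 3)]
Fold 1: move[7]->D => URULUURDD INVALID (collision), skipped
Fold 2: move[1]->D => UDULUURRD INVALID (collision), skipped
Fold 3: move[3]->D => URUDUURRD INVALID (collision), skipped
Fold 4: move[0]->L => LRULUURRD INVALID (collision), skipped

Answer: XXXX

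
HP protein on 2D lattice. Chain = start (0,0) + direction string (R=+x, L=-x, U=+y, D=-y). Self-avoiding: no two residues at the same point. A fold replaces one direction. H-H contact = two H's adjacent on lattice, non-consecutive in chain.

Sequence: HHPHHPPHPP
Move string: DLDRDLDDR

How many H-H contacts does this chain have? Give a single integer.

Positions: [(0, 0), (0, -1), (-1, -1), (-1, -2), (0, -2), (0, -3), (-1, -3), (-1, -4), (-1, -5), (0, -5)]
H-H contact: residue 1 @(0,-1) - residue 4 @(0, -2)

Answer: 1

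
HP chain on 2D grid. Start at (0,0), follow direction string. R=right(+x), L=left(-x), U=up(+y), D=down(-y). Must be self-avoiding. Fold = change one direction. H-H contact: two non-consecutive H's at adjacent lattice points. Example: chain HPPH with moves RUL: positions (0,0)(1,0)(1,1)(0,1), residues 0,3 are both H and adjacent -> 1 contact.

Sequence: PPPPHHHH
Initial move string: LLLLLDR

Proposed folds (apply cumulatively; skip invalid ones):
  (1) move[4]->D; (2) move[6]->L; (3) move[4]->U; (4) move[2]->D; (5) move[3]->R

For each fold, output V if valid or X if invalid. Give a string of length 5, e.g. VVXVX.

Initial: LLLLLDR -> [(0, 0), (-1, 0), (-2, 0), (-3, 0), (-4, 0), (-5, 0), (-5, -1), (-4, -1)]
Fold 1: move[4]->D => LLLLDDR VALID
Fold 2: move[6]->L => LLLLDDL VALID
Fold 3: move[4]->U => LLLLUDL INVALID (collision), skipped
Fold 4: move[2]->D => LLDLDDL VALID
Fold 5: move[3]->R => LLDRDDL VALID

Answer: VVXVV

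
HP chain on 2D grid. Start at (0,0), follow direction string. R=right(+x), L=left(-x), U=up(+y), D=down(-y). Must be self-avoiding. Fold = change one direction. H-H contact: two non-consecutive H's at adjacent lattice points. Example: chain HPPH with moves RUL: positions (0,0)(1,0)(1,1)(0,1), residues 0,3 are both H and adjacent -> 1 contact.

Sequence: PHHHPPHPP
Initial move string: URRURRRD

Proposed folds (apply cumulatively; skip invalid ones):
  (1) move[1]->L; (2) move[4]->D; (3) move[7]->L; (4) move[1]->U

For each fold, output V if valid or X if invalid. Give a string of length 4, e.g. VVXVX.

Initial: URRURRRD -> [(0, 0), (0, 1), (1, 1), (2, 1), (2, 2), (3, 2), (4, 2), (5, 2), (5, 1)]
Fold 1: move[1]->L => ULRURRRD INVALID (collision), skipped
Fold 2: move[4]->D => URRUDRRD INVALID (collision), skipped
Fold 3: move[7]->L => URRURRRL INVALID (collision), skipped
Fold 4: move[1]->U => UURURRRD VALID

Answer: XXXV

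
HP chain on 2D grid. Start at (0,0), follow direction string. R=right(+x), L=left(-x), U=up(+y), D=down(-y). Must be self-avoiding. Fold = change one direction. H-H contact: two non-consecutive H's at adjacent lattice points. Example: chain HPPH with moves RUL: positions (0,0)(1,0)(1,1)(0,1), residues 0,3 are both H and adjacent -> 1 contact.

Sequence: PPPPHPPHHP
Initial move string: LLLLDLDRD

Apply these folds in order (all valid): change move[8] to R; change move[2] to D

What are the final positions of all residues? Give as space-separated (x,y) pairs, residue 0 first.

Answer: (0,0) (-1,0) (-2,0) (-2,-1) (-3,-1) (-3,-2) (-4,-2) (-4,-3) (-3,-3) (-2,-3)

Derivation:
Initial moves: LLLLDLDRD
Fold: move[8]->R => LLLLDLDRR (positions: [(0, 0), (-1, 0), (-2, 0), (-3, 0), (-4, 0), (-4, -1), (-5, -1), (-5, -2), (-4, -2), (-3, -2)])
Fold: move[2]->D => LLDLDLDRR (positions: [(0, 0), (-1, 0), (-2, 0), (-2, -1), (-3, -1), (-3, -2), (-4, -2), (-4, -3), (-3, -3), (-2, -3)])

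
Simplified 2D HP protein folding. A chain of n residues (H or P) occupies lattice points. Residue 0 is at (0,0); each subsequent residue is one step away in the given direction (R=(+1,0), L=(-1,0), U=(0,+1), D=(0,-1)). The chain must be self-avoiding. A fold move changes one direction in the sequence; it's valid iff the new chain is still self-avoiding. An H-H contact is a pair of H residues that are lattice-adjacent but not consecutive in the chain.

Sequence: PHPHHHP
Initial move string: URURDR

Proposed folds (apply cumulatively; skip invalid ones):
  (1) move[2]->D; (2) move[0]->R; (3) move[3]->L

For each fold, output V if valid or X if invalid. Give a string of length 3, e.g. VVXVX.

Answer: VVV

Derivation:
Initial: URURDR -> [(0, 0), (0, 1), (1, 1), (1, 2), (2, 2), (2, 1), (3, 1)]
Fold 1: move[2]->D => URDRDR VALID
Fold 2: move[0]->R => RRDRDR VALID
Fold 3: move[3]->L => RRDLDR VALID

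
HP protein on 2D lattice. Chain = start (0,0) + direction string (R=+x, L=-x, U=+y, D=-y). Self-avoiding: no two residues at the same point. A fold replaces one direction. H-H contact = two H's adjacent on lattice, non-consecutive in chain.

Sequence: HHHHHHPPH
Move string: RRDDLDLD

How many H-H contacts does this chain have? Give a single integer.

Positions: [(0, 0), (1, 0), (2, 0), (2, -1), (2, -2), (1, -2), (1, -3), (0, -3), (0, -4)]
No H-H contacts found.

Answer: 0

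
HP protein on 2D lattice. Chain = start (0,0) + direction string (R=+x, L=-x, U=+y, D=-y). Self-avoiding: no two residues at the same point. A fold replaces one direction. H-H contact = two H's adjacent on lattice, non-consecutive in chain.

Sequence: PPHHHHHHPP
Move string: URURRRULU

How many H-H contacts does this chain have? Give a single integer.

Positions: [(0, 0), (0, 1), (1, 1), (1, 2), (2, 2), (3, 2), (4, 2), (4, 3), (3, 3), (3, 4)]
No H-H contacts found.

Answer: 0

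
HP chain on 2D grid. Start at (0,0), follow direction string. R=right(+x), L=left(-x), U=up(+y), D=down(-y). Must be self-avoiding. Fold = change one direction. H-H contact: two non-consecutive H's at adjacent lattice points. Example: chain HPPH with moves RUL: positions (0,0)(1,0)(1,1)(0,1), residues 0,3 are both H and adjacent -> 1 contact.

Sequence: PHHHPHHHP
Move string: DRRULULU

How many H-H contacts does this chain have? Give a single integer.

Answer: 1

Derivation:
Positions: [(0, 0), (0, -1), (1, -1), (2, -1), (2, 0), (1, 0), (1, 1), (0, 1), (0, 2)]
H-H contact: residue 2 @(1,-1) - residue 5 @(1, 0)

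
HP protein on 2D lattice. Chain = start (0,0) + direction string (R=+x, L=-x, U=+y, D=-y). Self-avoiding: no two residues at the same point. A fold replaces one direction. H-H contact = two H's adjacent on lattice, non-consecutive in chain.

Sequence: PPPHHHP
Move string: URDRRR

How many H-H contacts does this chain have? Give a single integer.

Positions: [(0, 0), (0, 1), (1, 1), (1, 0), (2, 0), (3, 0), (4, 0)]
No H-H contacts found.

Answer: 0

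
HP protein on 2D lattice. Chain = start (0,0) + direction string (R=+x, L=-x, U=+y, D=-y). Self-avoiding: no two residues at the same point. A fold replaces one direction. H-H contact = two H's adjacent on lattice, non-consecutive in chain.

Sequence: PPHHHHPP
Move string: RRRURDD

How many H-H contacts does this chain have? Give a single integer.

Answer: 0

Derivation:
Positions: [(0, 0), (1, 0), (2, 0), (3, 0), (3, 1), (4, 1), (4, 0), (4, -1)]
No H-H contacts found.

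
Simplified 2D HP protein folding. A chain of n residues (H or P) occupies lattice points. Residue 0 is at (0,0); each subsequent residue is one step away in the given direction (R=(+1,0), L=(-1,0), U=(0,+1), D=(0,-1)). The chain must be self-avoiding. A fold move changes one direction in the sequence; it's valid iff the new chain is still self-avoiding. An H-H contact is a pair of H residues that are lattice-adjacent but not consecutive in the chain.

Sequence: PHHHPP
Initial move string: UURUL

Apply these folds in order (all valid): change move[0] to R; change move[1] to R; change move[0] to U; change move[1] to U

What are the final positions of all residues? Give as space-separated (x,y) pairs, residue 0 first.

Initial moves: UURUL
Fold: move[0]->R => RURUL (positions: [(0, 0), (1, 0), (1, 1), (2, 1), (2, 2), (1, 2)])
Fold: move[1]->R => RRRUL (positions: [(0, 0), (1, 0), (2, 0), (3, 0), (3, 1), (2, 1)])
Fold: move[0]->U => URRUL (positions: [(0, 0), (0, 1), (1, 1), (2, 1), (2, 2), (1, 2)])
Fold: move[1]->U => UURUL (positions: [(0, 0), (0, 1), (0, 2), (1, 2), (1, 3), (0, 3)])

Answer: (0,0) (0,1) (0,2) (1,2) (1,3) (0,3)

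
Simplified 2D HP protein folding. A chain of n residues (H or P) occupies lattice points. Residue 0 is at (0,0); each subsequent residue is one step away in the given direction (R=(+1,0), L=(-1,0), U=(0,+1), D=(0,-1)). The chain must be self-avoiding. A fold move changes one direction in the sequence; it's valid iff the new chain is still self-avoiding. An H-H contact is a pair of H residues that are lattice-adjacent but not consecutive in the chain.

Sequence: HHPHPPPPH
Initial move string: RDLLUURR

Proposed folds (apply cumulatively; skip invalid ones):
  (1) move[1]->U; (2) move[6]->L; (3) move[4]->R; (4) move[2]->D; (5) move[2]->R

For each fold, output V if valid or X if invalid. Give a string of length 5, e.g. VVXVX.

Initial: RDLLUURR -> [(0, 0), (1, 0), (1, -1), (0, -1), (-1, -1), (-1, 0), (-1, 1), (0, 1), (1, 1)]
Fold 1: move[1]->U => RULLUURR VALID
Fold 2: move[6]->L => RULLUULR INVALID (collision), skipped
Fold 3: move[4]->R => RULLRURR INVALID (collision), skipped
Fold 4: move[2]->D => RUDLUURR INVALID (collision), skipped
Fold 5: move[2]->R => RURLUURR INVALID (collision), skipped

Answer: VXXXX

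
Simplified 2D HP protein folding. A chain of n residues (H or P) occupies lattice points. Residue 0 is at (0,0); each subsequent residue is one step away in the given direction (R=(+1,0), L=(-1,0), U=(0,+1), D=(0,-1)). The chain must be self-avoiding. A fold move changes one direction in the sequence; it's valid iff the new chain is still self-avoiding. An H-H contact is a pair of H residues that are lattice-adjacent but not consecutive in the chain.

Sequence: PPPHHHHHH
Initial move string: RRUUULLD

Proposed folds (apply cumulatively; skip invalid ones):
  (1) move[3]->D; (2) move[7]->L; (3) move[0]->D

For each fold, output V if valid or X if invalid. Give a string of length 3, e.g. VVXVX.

Initial: RRUUULLD -> [(0, 0), (1, 0), (2, 0), (2, 1), (2, 2), (2, 3), (1, 3), (0, 3), (0, 2)]
Fold 1: move[3]->D => RRUDULLD INVALID (collision), skipped
Fold 2: move[7]->L => RRUUULLL VALID
Fold 3: move[0]->D => DRUUULLL VALID

Answer: XVV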